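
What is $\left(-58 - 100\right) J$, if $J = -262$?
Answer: $41396$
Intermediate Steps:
$\left(-58 - 100\right) J = \left(-58 - 100\right) \left(-262\right) = \left(-158\right) \left(-262\right) = 41396$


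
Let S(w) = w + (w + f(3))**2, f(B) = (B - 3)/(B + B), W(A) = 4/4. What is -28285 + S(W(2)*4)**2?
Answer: -27885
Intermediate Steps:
W(A) = 1 (W(A) = 4*(1/4) = 1)
f(B) = (-3 + B)/(2*B) (f(B) = (-3 + B)/((2*B)) = (-3 + B)*(1/(2*B)) = (-3 + B)/(2*B))
S(w) = w + w**2 (S(w) = w + (w + (1/2)*(-3 + 3)/3)**2 = w + (w + (1/2)*(1/3)*0)**2 = w + (w + 0)**2 = w + w**2)
-28285 + S(W(2)*4)**2 = -28285 + ((1*4)*(1 + 1*4))**2 = -28285 + (4*(1 + 4))**2 = -28285 + (4*5)**2 = -28285 + 20**2 = -28285 + 400 = -27885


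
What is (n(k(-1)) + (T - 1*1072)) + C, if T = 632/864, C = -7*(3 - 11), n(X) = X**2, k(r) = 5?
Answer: -106949/108 ≈ -990.27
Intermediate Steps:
C = 56 (C = -7*(-8) = 56)
T = 79/108 (T = 632*(1/864) = 79/108 ≈ 0.73148)
(n(k(-1)) + (T - 1*1072)) + C = (5**2 + (79/108 - 1*1072)) + 56 = (25 + (79/108 - 1072)) + 56 = (25 - 115697/108) + 56 = -112997/108 + 56 = -106949/108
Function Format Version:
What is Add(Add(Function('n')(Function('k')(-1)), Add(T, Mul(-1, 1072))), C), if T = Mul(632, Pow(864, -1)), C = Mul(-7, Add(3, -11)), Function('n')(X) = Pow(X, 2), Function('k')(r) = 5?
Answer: Rational(-106949, 108) ≈ -990.27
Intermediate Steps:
C = 56 (C = Mul(-7, -8) = 56)
T = Rational(79, 108) (T = Mul(632, Rational(1, 864)) = Rational(79, 108) ≈ 0.73148)
Add(Add(Function('n')(Function('k')(-1)), Add(T, Mul(-1, 1072))), C) = Add(Add(Pow(5, 2), Add(Rational(79, 108), Mul(-1, 1072))), 56) = Add(Add(25, Add(Rational(79, 108), -1072)), 56) = Add(Add(25, Rational(-115697, 108)), 56) = Add(Rational(-112997, 108), 56) = Rational(-106949, 108)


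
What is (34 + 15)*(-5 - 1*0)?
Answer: -245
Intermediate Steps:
(34 + 15)*(-5 - 1*0) = 49*(-5 + 0) = 49*(-5) = -245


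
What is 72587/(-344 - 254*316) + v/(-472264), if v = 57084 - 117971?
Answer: -3671530959/4758532064 ≈ -0.77157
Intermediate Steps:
v = -60887
72587/(-344 - 254*316) + v/(-472264) = 72587/(-344 - 254*316) - 60887/(-472264) = 72587/(-344 - 80264) - 60887*(-1/472264) = 72587/(-80608) + 60887/472264 = 72587*(-1/80608) + 60887/472264 = -72587/80608 + 60887/472264 = -3671530959/4758532064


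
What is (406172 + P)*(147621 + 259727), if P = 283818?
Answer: 281066046520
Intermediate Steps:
(406172 + P)*(147621 + 259727) = (406172 + 283818)*(147621 + 259727) = 689990*407348 = 281066046520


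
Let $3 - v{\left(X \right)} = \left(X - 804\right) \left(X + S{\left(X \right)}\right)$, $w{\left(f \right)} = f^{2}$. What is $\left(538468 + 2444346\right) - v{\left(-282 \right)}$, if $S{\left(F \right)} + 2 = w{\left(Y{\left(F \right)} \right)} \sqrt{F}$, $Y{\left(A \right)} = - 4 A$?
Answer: $3291235 - 1381809024 i \sqrt{282} \approx 3.2912 \cdot 10^{6} - 2.3205 \cdot 10^{10} i$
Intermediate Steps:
$S{\left(F \right)} = -2 + 16 F^{\frac{5}{2}}$ ($S{\left(F \right)} = -2 + \left(- 4 F\right)^{2} \sqrt{F} = -2 + 16 F^{2} \sqrt{F} = -2 + 16 F^{\frac{5}{2}}$)
$v{\left(X \right)} = 3 - \left(-804 + X\right) \left(-2 + X + 16 X^{\frac{5}{2}}\right)$ ($v{\left(X \right)} = 3 - \left(X - 804\right) \left(X + \left(-2 + 16 X^{\frac{5}{2}}\right)\right) = 3 - \left(-804 + X\right) \left(-2 + X + 16 X^{\frac{5}{2}}\right)$)
$\left(538468 + 2444346\right) - v{\left(-282 \right)} = \left(538468 + 2444346\right) - \left(-1605 - \left(-282\right)^{2} - 16 \left(-282\right)^{\frac{7}{2}} + 806 \left(-282\right) + 12864 \left(-282\right)^{\frac{5}{2}}\right) = 2982814 - \left(-1605 - 79524 - 16 \left(- 22425768 i \sqrt{282}\right) - 227292 + 12864 \cdot 79524 i \sqrt{282}\right) = 2982814 - \left(-1605 - 79524 + 358812288 i \sqrt{282} - 227292 + 1022996736 i \sqrt{282}\right) = 2982814 - \left(-308421 + 1381809024 i \sqrt{282}\right) = 2982814 + \left(308421 - 1381809024 i \sqrt{282}\right) = 3291235 - 1381809024 i \sqrt{282}$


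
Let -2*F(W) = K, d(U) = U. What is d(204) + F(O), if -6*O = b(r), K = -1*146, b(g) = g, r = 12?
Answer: 277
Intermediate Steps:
K = -146
O = -2 (O = -⅙*12 = -2)
F(W) = 73 (F(W) = -½*(-146) = 73)
d(204) + F(O) = 204 + 73 = 277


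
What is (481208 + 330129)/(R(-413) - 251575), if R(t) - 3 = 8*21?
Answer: -811337/251404 ≈ -3.2272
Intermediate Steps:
R(t) = 171 (R(t) = 3 + 8*21 = 3 + 168 = 171)
(481208 + 330129)/(R(-413) - 251575) = (481208 + 330129)/(171 - 251575) = 811337/(-251404) = 811337*(-1/251404) = -811337/251404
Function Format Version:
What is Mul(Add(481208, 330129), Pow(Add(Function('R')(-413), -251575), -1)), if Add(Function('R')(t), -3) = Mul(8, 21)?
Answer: Rational(-811337, 251404) ≈ -3.2272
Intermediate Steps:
Function('R')(t) = 171 (Function('R')(t) = Add(3, Mul(8, 21)) = Add(3, 168) = 171)
Mul(Add(481208, 330129), Pow(Add(Function('R')(-413), -251575), -1)) = Mul(Add(481208, 330129), Pow(Add(171, -251575), -1)) = Mul(811337, Pow(-251404, -1)) = Mul(811337, Rational(-1, 251404)) = Rational(-811337, 251404)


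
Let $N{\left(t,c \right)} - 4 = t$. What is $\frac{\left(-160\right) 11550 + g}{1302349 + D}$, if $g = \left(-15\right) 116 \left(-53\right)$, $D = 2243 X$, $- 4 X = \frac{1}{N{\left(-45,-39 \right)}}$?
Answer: $- \frac{287947920}{213587479} \approx -1.3482$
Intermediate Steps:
$N{\left(t,c \right)} = 4 + t$
$X = \frac{1}{164}$ ($X = - \frac{1}{4 \left(4 - 45\right)} = - \frac{1}{4 \left(-41\right)} = \left(- \frac{1}{4}\right) \left(- \frac{1}{41}\right) = \frac{1}{164} \approx 0.0060976$)
$D = \frac{2243}{164}$ ($D = 2243 \cdot \frac{1}{164} = \frac{2243}{164} \approx 13.677$)
$g = 92220$ ($g = \left(-1740\right) \left(-53\right) = 92220$)
$\frac{\left(-160\right) 11550 + g}{1302349 + D} = \frac{\left(-160\right) 11550 + 92220}{1302349 + \frac{2243}{164}} = \frac{-1848000 + 92220}{\frac{213587479}{164}} = \left(-1755780\right) \frac{164}{213587479} = - \frac{287947920}{213587479}$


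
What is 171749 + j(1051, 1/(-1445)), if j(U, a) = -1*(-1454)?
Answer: 173203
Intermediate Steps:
j(U, a) = 1454
171749 + j(1051, 1/(-1445)) = 171749 + 1454 = 173203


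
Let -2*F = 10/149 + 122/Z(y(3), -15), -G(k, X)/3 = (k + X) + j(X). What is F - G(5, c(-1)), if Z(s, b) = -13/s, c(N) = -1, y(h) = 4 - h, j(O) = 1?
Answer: 38079/1937 ≈ 19.659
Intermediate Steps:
G(k, X) = -3 - 3*X - 3*k (G(k, X) = -3*((k + X) + 1) = -3*((X + k) + 1) = -3*(1 + X + k) = -3 - 3*X - 3*k)
F = 9024/1937 (F = -(10/149 + 122/((-13/(4 - 1*3))))/2 = -(10*(1/149) + 122/((-13/(4 - 3))))/2 = -(10/149 + 122/((-13/1)))/2 = -(10/149 + 122/((-13*1)))/2 = -(10/149 + 122/(-13))/2 = -(10/149 + 122*(-1/13))/2 = -(10/149 - 122/13)/2 = -½*(-18048/1937) = 9024/1937 ≈ 4.6588)
F - G(5, c(-1)) = 9024/1937 - (-3 - 3*(-1) - 3*5) = 9024/1937 - (-3 + 3 - 15) = 9024/1937 - 1*(-15) = 9024/1937 + 15 = 38079/1937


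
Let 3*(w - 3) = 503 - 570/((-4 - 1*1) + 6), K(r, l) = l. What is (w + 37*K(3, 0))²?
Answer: 3364/9 ≈ 373.78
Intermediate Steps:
w = -58/3 (w = 3 + (503 - 570/((-4 - 1*1) + 6))/3 = 3 + (503 - 570/((-4 - 1) + 6))/3 = 3 + (503 - 570/(-5 + 6))/3 = 3 + (503 - 570/1)/3 = 3 + (503 - 570)/3 = 3 + (⅓)*(-67) = 3 - 67/3 = -58/3 ≈ -19.333)
(w + 37*K(3, 0))² = (-58/3 + 37*0)² = (-58/3 + 0)² = (-58/3)² = 3364/9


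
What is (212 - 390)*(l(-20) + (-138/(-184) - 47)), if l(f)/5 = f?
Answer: 52065/2 ≈ 26033.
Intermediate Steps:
l(f) = 5*f
(212 - 390)*(l(-20) + (-138/(-184) - 47)) = (212 - 390)*(5*(-20) + (-138/(-184) - 47)) = -178*(-100 + (-138*(-1/184) - 47)) = -178*(-100 + (¾ - 47)) = -178*(-100 - 185/4) = -178*(-585/4) = 52065/2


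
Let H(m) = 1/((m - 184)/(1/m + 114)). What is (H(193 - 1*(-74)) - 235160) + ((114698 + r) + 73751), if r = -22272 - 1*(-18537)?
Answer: -1117903367/22161 ≈ -50445.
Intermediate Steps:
r = -3735 (r = -22272 + 18537 = -3735)
H(m) = (114 + 1/m)/(-184 + m) (H(m) = 1/((-184 + m)/(114 + 1/m)) = (114 + 1/m)/(-184 + m))
(H(193 - 1*(-74)) - 235160) + ((114698 + r) + 73751) = ((1 + 114*(193 - 1*(-74)))/((193 - 1*(-74))*(-184 + (193 - 1*(-74)))) - 235160) + ((114698 - 3735) + 73751) = ((1 + 114*(193 + 74))/((193 + 74)*(-184 + (193 + 74))) - 235160) + (110963 + 73751) = ((1 + 114*267)/(267*(-184 + 267)) - 235160) + 184714 = ((1/267)*(1 + 30438)/83 - 235160) + 184714 = ((1/267)*(1/83)*30439 - 235160) + 184714 = (30439/22161 - 235160) + 184714 = -5211350321/22161 + 184714 = -1117903367/22161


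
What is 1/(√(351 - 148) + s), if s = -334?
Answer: -334/111353 - √203/111353 ≈ -0.0031274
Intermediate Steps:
1/(√(351 - 148) + s) = 1/(√(351 - 148) - 334) = 1/(√203 - 334) = 1/(-334 + √203)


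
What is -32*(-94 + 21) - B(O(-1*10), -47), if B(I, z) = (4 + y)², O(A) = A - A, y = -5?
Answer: 2335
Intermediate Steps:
O(A) = 0
B(I, z) = 1 (B(I, z) = (4 - 5)² = (-1)² = 1)
-32*(-94 + 21) - B(O(-1*10), -47) = -32*(-94 + 21) - 1*1 = -32*(-73) - 1 = 2336 - 1 = 2335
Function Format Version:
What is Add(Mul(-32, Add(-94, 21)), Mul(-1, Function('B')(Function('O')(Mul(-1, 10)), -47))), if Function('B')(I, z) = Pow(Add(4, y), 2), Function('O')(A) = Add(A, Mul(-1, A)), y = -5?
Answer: 2335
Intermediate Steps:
Function('O')(A) = 0
Function('B')(I, z) = 1 (Function('B')(I, z) = Pow(Add(4, -5), 2) = Pow(-1, 2) = 1)
Add(Mul(-32, Add(-94, 21)), Mul(-1, Function('B')(Function('O')(Mul(-1, 10)), -47))) = Add(Mul(-32, Add(-94, 21)), Mul(-1, 1)) = Add(Mul(-32, -73), -1) = Add(2336, -1) = 2335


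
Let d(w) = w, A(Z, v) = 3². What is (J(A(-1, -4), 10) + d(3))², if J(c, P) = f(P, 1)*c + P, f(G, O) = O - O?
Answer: 169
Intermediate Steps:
A(Z, v) = 9
f(G, O) = 0
J(c, P) = P (J(c, P) = 0*c + P = 0 + P = P)
(J(A(-1, -4), 10) + d(3))² = (10 + 3)² = 13² = 169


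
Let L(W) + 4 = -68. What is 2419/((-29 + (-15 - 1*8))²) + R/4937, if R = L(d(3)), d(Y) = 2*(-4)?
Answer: 11747915/13349648 ≈ 0.88002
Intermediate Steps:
d(Y) = -8
L(W) = -72 (L(W) = -4 - 68 = -72)
R = -72
2419/((-29 + (-15 - 1*8))²) + R/4937 = 2419/((-29 + (-15 - 1*8))²) - 72/4937 = 2419/((-29 + (-15 - 8))²) - 72*1/4937 = 2419/((-29 - 23)²) - 72/4937 = 2419/((-52)²) - 72/4937 = 2419/2704 - 72/4937 = 11747915/13349648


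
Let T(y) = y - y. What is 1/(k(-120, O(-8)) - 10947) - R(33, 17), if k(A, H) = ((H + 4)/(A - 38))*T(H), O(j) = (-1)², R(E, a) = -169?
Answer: 1850042/10947 ≈ 169.00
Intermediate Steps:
O(j) = 1
T(y) = 0
k(A, H) = 0 (k(A, H) = ((H + 4)/(A - 38))*0 = ((4 + H)/(-38 + A))*0 = 0)
1/(k(-120, O(-8)) - 10947) - R(33, 17) = 1/(0 - 10947) - 1*(-169) = 1/(-10947) + 169 = -1/10947 + 169 = 1850042/10947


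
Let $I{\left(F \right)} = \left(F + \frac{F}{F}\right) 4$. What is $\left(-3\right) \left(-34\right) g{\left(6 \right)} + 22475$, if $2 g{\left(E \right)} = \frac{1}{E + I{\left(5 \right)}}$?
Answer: $\frac{224767}{10} \approx 22477.0$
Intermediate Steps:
$I{\left(F \right)} = 4 + 4 F$ ($I{\left(F \right)} = \left(F + 1\right) 4 = \left(1 + F\right) 4 = 4 + 4 F$)
$g{\left(E \right)} = \frac{1}{2 \left(24 + E\right)}$ ($g{\left(E \right)} = \frac{1}{2 \left(E + \left(4 + 4 \cdot 5\right)\right)} = \frac{1}{2 \left(E + \left(4 + 20\right)\right)} = \frac{1}{2 \left(E + 24\right)} = \frac{1}{2 \left(24 + E\right)}$)
$\left(-3\right) \left(-34\right) g{\left(6 \right)} + 22475 = \left(-3\right) \left(-34\right) \frac{1}{2 \left(24 + 6\right)} + 22475 = 102 \frac{1}{2 \cdot 30} + 22475 = 102 \cdot \frac{1}{2} \cdot \frac{1}{30} + 22475 = 102 \cdot \frac{1}{60} + 22475 = \frac{17}{10} + 22475 = \frac{224767}{10}$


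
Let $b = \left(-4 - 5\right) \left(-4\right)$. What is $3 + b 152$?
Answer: $5475$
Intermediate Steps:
$b = 36$ ($b = \left(-9\right) \left(-4\right) = 36$)
$3 + b 152 = 3 + 36 \cdot 152 = 3 + 5472 = 5475$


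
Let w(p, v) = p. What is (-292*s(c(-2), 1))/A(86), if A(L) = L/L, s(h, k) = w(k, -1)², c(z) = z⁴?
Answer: -292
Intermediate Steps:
s(h, k) = k²
A(L) = 1
(-292*s(c(-2), 1))/A(86) = -292*1²/1 = -292*1*1 = -292*1 = -292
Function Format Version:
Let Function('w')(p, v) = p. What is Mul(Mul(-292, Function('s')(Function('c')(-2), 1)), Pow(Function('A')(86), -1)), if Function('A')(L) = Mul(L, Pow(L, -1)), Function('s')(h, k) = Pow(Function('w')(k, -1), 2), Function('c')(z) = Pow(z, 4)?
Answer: -292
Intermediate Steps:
Function('s')(h, k) = Pow(k, 2)
Function('A')(L) = 1
Mul(Mul(-292, Function('s')(Function('c')(-2), 1)), Pow(Function('A')(86), -1)) = Mul(Mul(-292, Pow(1, 2)), Pow(1, -1)) = Mul(Mul(-292, 1), 1) = Mul(-292, 1) = -292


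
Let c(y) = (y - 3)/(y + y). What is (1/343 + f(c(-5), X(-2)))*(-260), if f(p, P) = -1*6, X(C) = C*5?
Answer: 534820/343 ≈ 1559.2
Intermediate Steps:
X(C) = 5*C
c(y) = (-3 + y)/(2*y) (c(y) = (-3 + y)/((2*y)) = (-3 + y)*(1/(2*y)) = (-3 + y)/(2*y))
f(p, P) = -6
(1/343 + f(c(-5), X(-2)))*(-260) = (1/343 - 6)*(-260) = -2057/343*(-260) = 534820/343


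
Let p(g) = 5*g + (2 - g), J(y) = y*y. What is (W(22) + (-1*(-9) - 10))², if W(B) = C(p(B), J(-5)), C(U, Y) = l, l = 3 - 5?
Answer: 9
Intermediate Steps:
J(y) = y²
p(g) = 2 + 4*g
l = -2
C(U, Y) = -2
W(B) = -2
(W(22) + (-1*(-9) - 10))² = (-2 + (-1*(-9) - 10))² = (-2 + (9 - 10))² = (-2 - 1)² = (-3)² = 9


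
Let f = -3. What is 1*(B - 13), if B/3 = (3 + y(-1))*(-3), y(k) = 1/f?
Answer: -37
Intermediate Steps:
y(k) = -1/3 (y(k) = 1/(-3) = -1/3)
B = -24 (B = 3*((3 - 1/3)*(-3)) = 3*((8/3)*(-3)) = 3*(-8) = -24)
1*(B - 13) = 1*(-24 - 13) = 1*(-37) = -37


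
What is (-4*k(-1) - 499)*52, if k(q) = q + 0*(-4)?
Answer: -25740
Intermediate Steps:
k(q) = q (k(q) = q + 0 = q)
(-4*k(-1) - 499)*52 = (-4*(-1) - 499)*52 = (4 - 499)*52 = -495*52 = -25740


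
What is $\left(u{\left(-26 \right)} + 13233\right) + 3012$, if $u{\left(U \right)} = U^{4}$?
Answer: $473221$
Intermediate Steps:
$\left(u{\left(-26 \right)} + 13233\right) + 3012 = \left(\left(-26\right)^{4} + 13233\right) + 3012 = \left(456976 + 13233\right) + 3012 = 470209 + 3012 = 473221$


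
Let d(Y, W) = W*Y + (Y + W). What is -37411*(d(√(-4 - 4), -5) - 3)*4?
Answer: 1197152 + 1197152*I*√2 ≈ 1.1972e+6 + 1.693e+6*I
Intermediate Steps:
d(Y, W) = W + Y + W*Y (d(Y, W) = W*Y + (W + Y) = W + Y + W*Y)
-37411*(d(√(-4 - 4), -5) - 3)*4 = -37411*((-5 + √(-4 - 4) - 5*√(-4 - 4)) - 3)*4 = -37411*((-5 + √(-8) - 10*I*√2) - 3)*4 = -37411*((-5 + 2*I*√2 - 10*I*√2) - 3)*4 = -37411*((-5 - 8*I*√2) - 3)*4 = -37411*(-8 - 8*I*√2)*4 = -37411*(-32 - 32*I*√2) = 1197152 + 1197152*I*√2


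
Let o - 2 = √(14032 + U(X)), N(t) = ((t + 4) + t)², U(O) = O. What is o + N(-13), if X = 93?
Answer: 486 + 5*√565 ≈ 604.85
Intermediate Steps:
N(t) = (4 + 2*t)² (N(t) = ((4 + t) + t)² = (4 + 2*t)²)
o = 2 + 5*√565 (o = 2 + √(14032 + 93) = 2 + √14125 = 2 + 5*√565 ≈ 120.85)
o + N(-13) = (2 + 5*√565) + 4*(2 - 13)² = (2 + 5*√565) + 4*(-11)² = (2 + 5*√565) + 4*121 = (2 + 5*√565) + 484 = 486 + 5*√565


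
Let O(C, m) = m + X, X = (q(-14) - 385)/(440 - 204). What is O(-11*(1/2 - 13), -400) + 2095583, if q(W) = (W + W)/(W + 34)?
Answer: 618078502/295 ≈ 2.0952e+6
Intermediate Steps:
q(W) = 2*W/(34 + W) (q(W) = (2*W)/(34 + W) = 2*W/(34 + W))
X = -483/295 (X = (2*(-14)/(34 - 14) - 385)/(440 - 204) = (2*(-14)/20 - 385)/236 = (2*(-14)*(1/20) - 385)*(1/236) = (-7/5 - 385)*(1/236) = -1932/5*1/236 = -483/295 ≈ -1.6373)
O(C, m) = -483/295 + m (O(C, m) = m - 483/295 = -483/295 + m)
O(-11*(1/2 - 13), -400) + 2095583 = (-483/295 - 400) + 2095583 = -118483/295 + 2095583 = 618078502/295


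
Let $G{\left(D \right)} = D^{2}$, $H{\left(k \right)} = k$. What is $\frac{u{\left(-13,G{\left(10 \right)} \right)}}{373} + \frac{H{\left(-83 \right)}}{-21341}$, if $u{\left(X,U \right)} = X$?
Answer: $- \frac{246474}{7960193} \approx -0.030963$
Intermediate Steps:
$\frac{u{\left(-13,G{\left(10 \right)} \right)}}{373} + \frac{H{\left(-83 \right)}}{-21341} = - \frac{13}{373} - \frac{83}{-21341} = \left(-13\right) \frac{1}{373} - - \frac{83}{21341} = - \frac{13}{373} + \frac{83}{21341} = - \frac{246474}{7960193}$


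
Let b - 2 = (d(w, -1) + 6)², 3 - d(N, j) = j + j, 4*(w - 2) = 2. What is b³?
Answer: 1860867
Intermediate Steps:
w = 5/2 (w = 2 + (¼)*2 = 2 + ½ = 5/2 ≈ 2.5000)
d(N, j) = 3 - 2*j (d(N, j) = 3 - (j + j) = 3 - 2*j)
b = 123 (b = 2 + ((3 - 2*(-1)) + 6)² = 2 + ((3 + 2) + 6)² = 2 + (5 + 6)² = 2 + 11² = 2 + 121 = 123)
b³ = 123³ = 1860867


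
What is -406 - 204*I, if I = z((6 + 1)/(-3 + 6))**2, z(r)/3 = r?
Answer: -10402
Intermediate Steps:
z(r) = 3*r
I = 49 (I = (3*((6 + 1)/(-3 + 6)))**2 = (3*(7/3))**2 = 7**2 = 49)
-406 - 204*I = -406 - 204*49 = -406 - 9996 = -10402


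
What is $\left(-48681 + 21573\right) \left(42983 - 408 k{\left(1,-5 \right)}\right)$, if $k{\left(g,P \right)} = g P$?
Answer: $-1220483484$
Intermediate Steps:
$k{\left(g,P \right)} = P g$
$\left(-48681 + 21573\right) \left(42983 - 408 k{\left(1,-5 \right)}\right) = \left(-48681 + 21573\right) \left(42983 - 408 \left(\left(-5\right) 1\right)\right) = - 27108 \left(42983 - -2040\right) = - 27108 \left(42983 + 2040\right) = \left(-27108\right) 45023 = -1220483484$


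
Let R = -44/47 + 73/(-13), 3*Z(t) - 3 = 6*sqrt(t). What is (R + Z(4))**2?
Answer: 898704/373321 ≈ 2.4073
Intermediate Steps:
Z(t) = 1 + 2*sqrt(t) (Z(t) = 1 + (6*sqrt(t))/3 = 1 + 2*sqrt(t))
R = -4003/611 (R = -44*1/47 + 73*(-1/13) = -44/47 - 73/13 = -4003/611 ≈ -6.5516)
(R + Z(4))**2 = (-4003/611 + (1 + 2*sqrt(4)))**2 = (-4003/611 + (1 + 2*2))**2 = (-4003/611 + (1 + 4))**2 = (-4003/611 + 5)**2 = (-948/611)**2 = 898704/373321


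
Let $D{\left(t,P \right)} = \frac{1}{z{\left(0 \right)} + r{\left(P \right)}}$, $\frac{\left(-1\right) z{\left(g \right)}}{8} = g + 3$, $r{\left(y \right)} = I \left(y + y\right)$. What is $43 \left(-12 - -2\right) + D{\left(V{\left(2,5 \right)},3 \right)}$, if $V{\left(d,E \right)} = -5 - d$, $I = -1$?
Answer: $- \frac{12901}{30} \approx -430.03$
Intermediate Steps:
$r{\left(y \right)} = - 2 y$ ($r{\left(y \right)} = - (y + y) = - 2 y$)
$z{\left(g \right)} = -24 - 8 g$ ($z{\left(g \right)} = - 8 \left(g + 3\right) = - 8 \left(3 + g\right) = -24 - 8 g$)
$D{\left(t,P \right)} = \frac{1}{-24 - 2 P}$ ($D{\left(t,P \right)} = \frac{1}{\left(-24 - 0\right) - 2 P} = \frac{1}{\left(-24 + 0\right) - 2 P} = \frac{1}{-24 - 2 P}$)
$43 \left(-12 - -2\right) + D{\left(V{\left(2,5 \right)},3 \right)} = 43 \left(-12 - -2\right) - \frac{1}{24 + 2 \cdot 3} = 43 \left(-12 + 2\right) - \frac{1}{24 + 6} = 43 \left(-10\right) - \frac{1}{30} = -430 - \frac{1}{30} = - \frac{12901}{30}$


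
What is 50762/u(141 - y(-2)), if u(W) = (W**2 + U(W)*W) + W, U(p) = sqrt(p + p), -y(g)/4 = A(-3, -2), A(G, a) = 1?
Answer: 3705626/1524385 - 25381*sqrt(290)/1524385 ≈ 2.1474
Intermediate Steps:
y(g) = -4 (y(g) = -4*1 = -4)
U(p) = sqrt(2)*sqrt(p) (U(p) = sqrt(2*p) = sqrt(2)*sqrt(p))
u(W) = W + W**2 + sqrt(2)*W**(3/2) (u(W) = (W**2 + (sqrt(2)*sqrt(W))*W) + W = (W**2 + sqrt(2)*W**(3/2)) + W = W + W**2 + sqrt(2)*W**(3/2))
50762/u(141 - y(-2)) = 50762/(((141 - 1*(-4))*(1 + (141 - 1*(-4)) + sqrt(2)*sqrt(141 - 1*(-4))))) = 50762/(((141 + 4)*(1 + (141 + 4) + sqrt(2)*sqrt(141 + 4)))) = 50762/((145*(1 + 145 + sqrt(2)*sqrt(145)))) = 50762/((145*(1 + 145 + sqrt(290)))) = 50762/((145*(146 + sqrt(290)))) = 50762/(21170 + 145*sqrt(290))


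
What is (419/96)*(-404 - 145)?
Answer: -76677/32 ≈ -2396.2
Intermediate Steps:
(419/96)*(-404 - 145) = (419*(1/96))*(-549) = (419/96)*(-549) = -76677/32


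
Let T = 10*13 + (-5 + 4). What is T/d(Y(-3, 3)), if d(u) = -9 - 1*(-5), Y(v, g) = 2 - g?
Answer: -129/4 ≈ -32.250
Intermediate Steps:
d(u) = -4 (d(u) = -9 + 5 = -4)
T = 129 (T = 130 - 1 = 129)
T/d(Y(-3, 3)) = 129/(-4) = 129*(-1/4) = -129/4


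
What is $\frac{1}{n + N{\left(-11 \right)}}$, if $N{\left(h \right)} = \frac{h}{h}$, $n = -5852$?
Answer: $- \frac{1}{5851} \approx -0.00017091$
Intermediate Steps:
$N{\left(h \right)} = 1$
$\frac{1}{n + N{\left(-11 \right)}} = \frac{1}{-5852 + 1} = \frac{1}{-5851} = - \frac{1}{5851}$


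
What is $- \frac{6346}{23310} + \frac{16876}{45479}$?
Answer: $\frac{7483559}{75722535} \approx 0.098829$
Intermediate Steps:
$- \frac{6346}{23310} + \frac{16876}{45479} = \left(-6346\right) \frac{1}{23310} + 16876 \cdot \frac{1}{45479} = - \frac{3173}{11655} + \frac{16876}{45479} = \frac{7483559}{75722535}$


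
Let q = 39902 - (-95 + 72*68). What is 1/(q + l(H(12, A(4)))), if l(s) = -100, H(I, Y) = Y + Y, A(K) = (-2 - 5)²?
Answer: 1/35001 ≈ 2.8571e-5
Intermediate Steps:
A(K) = 49 (A(K) = (-7)² = 49)
H(I, Y) = 2*Y
q = 35101 (q = 39902 - (-95 + 4896) = 39902 - 1*4801 = 39902 - 4801 = 35101)
1/(q + l(H(12, A(4)))) = 1/(35101 - 100) = 1/35001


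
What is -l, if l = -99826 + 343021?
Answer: -243195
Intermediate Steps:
l = 243195
-l = -1*243195 = -243195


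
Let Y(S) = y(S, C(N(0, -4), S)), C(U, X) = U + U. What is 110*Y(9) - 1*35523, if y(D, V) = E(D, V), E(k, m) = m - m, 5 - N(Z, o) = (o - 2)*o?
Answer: -35523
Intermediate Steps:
N(Z, o) = 5 - o*(-2 + o) (N(Z, o) = 5 - (o - 2)*o = 5 - (-2 + o)*o = 5 - o*(-2 + o))
C(U, X) = 2*U
E(k, m) = 0
y(D, V) = 0
Y(S) = 0
110*Y(9) - 1*35523 = 110*0 - 1*35523 = 0 - 35523 = -35523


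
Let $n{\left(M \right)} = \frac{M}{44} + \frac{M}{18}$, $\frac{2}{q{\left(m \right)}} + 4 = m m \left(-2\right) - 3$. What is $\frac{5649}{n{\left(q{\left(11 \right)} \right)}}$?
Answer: $- \frac{278506998}{31} \approx -8.9841 \cdot 10^{6}$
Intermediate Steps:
$q{\left(m \right)} = \frac{2}{-7 - 2 m^{2}}$ ($q{\left(m \right)} = \frac{2}{-4 + \left(m m \left(-2\right) - 3\right)} = \frac{2}{-4 + \left(m^{2} \left(-2\right) - 3\right)} = \frac{2}{-4 - \left(3 + 2 m^{2}\right)} = \frac{2}{-7 - 2 m^{2}}$)
$n{\left(M \right)} = \frac{31 M}{396}$ ($n{\left(M \right)} = M \frac{1}{44} + M \frac{1}{18} = \frac{M}{44} + \frac{M}{18} = \frac{31 M}{396}$)
$\frac{5649}{n{\left(q{\left(11 \right)} \right)}} = \frac{5649}{\frac{31}{396} \left(- \frac{2}{7 + 2 \cdot 11^{2}}\right)} = \frac{5649}{\frac{31}{396} \left(- \frac{2}{7 + 2 \cdot 121}\right)} = \frac{5649}{\frac{31}{396} \left(- \frac{2}{7 + 242}\right)} = \frac{5649}{\frac{31}{396} \left(- \frac{2}{249}\right)} = \frac{5649}{- \frac{31}{49302}} = 5649 \left(- \frac{49302}{31}\right) = - \frac{278506998}{31}$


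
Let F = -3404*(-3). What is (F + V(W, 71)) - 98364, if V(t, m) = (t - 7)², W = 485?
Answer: 140332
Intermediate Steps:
V(t, m) = (-7 + t)²
F = 10212
(F + V(W, 71)) - 98364 = (10212 + (-7 + 485)²) - 98364 = (10212 + 478²) - 98364 = (10212 + 228484) - 98364 = 238696 - 98364 = 140332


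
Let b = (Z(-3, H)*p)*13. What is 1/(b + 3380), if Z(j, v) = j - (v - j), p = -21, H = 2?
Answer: 1/5564 ≈ 0.00017973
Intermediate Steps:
Z(j, v) = -v + 2*j (Z(j, v) = j + (j - v) = -v + 2*j)
b = 2184 (b = ((-1*2 + 2*(-3))*(-21))*13 = ((-2 - 6)*(-21))*13 = -8*(-21)*13 = 168*13 = 2184)
1/(b + 3380) = 1/(2184 + 3380) = 1/5564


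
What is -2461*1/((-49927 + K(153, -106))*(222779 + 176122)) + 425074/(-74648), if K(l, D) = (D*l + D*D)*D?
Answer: -40539413031543469/7119198297524460 ≈ -5.6944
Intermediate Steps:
K(l, D) = D*(D² + D*l) (K(l, D) = (D*l + D²)*D = (D² + D*l)*D = D*(D² + D*l))
-2461*1/((-49927 + K(153, -106))*(222779 + 176122)) + 425074/(-74648) = -2461*1/((-49927 + (-106)²*(-106 + 153))*(222779 + 176122)) + 425074/(-74648) = -2461*1/(398901*(-49927 + 11236*47)) + 425074*(-1/74648) = -2461*1/(398901*(-49927 + 528092)) - 212537/37324 = -2461/(478165*398901) - 212537/37324 = -2461/190740496665 - 212537/37324 = -40539413031543469/7119198297524460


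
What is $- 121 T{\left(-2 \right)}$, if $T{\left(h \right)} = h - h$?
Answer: $0$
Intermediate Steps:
$T{\left(h \right)} = 0$
$- 121 T{\left(-2 \right)} = \left(-121\right) 0 = 0$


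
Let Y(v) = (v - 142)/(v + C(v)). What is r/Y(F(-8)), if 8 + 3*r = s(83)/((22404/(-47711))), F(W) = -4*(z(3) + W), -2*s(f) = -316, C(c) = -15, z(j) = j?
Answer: 19293925/4099932 ≈ 4.7059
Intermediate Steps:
s(f) = 158 (s(f) = -½*(-316) = 158)
F(W) = -12 - 4*W (F(W) = -4*(3 + W) = -12 - 4*W)
Y(v) = (-142 + v)/(-15 + v) (Y(v) = (v - 142)/(v - 15) = (-142 + v)/(-15 + v))
r = -3858785/33606 (r = -8/3 + (158/((22404/(-47711))))/3 = -8/3 + (158/((22404*(-1/47711))))/3 = -8/3 + (158/(-22404/47711))/3 = -8/3 + (158*(-47711/22404))/3 = -8/3 + (⅓)*(-3769169/11202) = -8/3 - 3769169/33606 = -3858785/33606 ≈ -114.82)
r/Y(F(-8)) = -3858785*(-15 + (-12 - 4*(-8)))/(-142 + (-12 - 4*(-8)))/33606 = -3858785*(-15 + (-12 + 32))/(-142 + (-12 + 32))/33606 = -3858785*(-15 + 20)/(-142 + 20)/33606 = -3858785/(33606*(-122/5)) = -3858785/33606*(-5/122) = 19293925/4099932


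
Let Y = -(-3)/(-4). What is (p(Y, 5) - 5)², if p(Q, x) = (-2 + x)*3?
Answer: 16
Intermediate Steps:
Y = -¾ (Y = -(-3)*(-1)/4 = -1*¾ = -¾ ≈ -0.75000)
p(Q, x) = -6 + 3*x
(p(Y, 5) - 5)² = ((-6 + 3*5) - 5)² = ((-6 + 15) - 5)² = (9 - 5)² = 4² = 16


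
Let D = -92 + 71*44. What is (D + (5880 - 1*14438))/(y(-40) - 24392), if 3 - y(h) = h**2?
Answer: 1842/8663 ≈ 0.21263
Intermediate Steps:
D = 3032 (D = -92 + 3124 = 3032)
y(h) = 3 - h**2
(D + (5880 - 1*14438))/(y(-40) - 24392) = (3032 + (5880 - 1*14438))/((3 - 1*(-40)**2) - 24392) = (3032 + (5880 - 14438))/((3 - 1*1600) - 24392) = (3032 - 8558)/((3 - 1600) - 24392) = -5526/(-1597 - 24392) = -5526/(-25989) = -5526*(-1/25989) = 1842/8663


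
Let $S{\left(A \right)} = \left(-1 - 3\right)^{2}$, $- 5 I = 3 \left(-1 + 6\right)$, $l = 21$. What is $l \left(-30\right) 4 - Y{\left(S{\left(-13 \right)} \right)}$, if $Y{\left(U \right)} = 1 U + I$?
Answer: $-2533$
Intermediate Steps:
$I = -3$ ($I = - \frac{3 \left(-1 + 6\right)}{5} = - \frac{3 \cdot 5}{5} = \left(- \frac{1}{5}\right) 15 = -3$)
$S{\left(A \right)} = 16$ ($S{\left(A \right)} = \left(-4\right)^{2} = 16$)
$Y{\left(U \right)} = -3 + U$ ($Y{\left(U \right)} = 1 U - 3 = U - 3 = -3 + U$)
$l \left(-30\right) 4 - Y{\left(S{\left(-13 \right)} \right)} = 21 \left(-30\right) 4 - \left(-3 + 16\right) = \left(-630\right) 4 - 13 = -2520 - 13 = -2533$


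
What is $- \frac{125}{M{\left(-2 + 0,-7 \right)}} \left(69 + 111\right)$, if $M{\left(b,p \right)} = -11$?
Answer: $\frac{22500}{11} \approx 2045.5$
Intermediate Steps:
$- \frac{125}{M{\left(-2 + 0,-7 \right)}} \left(69 + 111\right) = - \frac{125}{-11} \left(69 + 111\right) = \left(-125\right) \left(- \frac{1}{11}\right) 180 = \frac{125}{11} \cdot 180 = \frac{22500}{11}$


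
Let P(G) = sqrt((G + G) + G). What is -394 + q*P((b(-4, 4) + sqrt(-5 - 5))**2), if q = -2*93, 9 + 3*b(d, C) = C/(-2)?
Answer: -394 - 682*sqrt(3) + 186*I*sqrt(30) ≈ -1575.3 + 1018.8*I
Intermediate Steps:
b(d, C) = -3 - C/6 (b(d, C) = -3 + (C/(-2))/3 = -3 + (C*(-1/2))/3 = -3 + (-C/2)/3 = -3 - C/6)
P(G) = sqrt(3)*sqrt(G) (P(G) = sqrt(2*G + G) = sqrt(3*G) = sqrt(3)*sqrt(G))
q = -186
-394 + q*P((b(-4, 4) + sqrt(-5 - 5))**2) = -394 - 186*sqrt(3)*sqrt(((-3 - 1/6*4) + sqrt(-5 - 5))**2) = -394 - 186*sqrt(3)*sqrt(((-3 - 2/3) + sqrt(-10))**2) = -394 - 186*sqrt(3)*sqrt((-11/3 + I*sqrt(10))**2) = -394 - 186*sqrt(3)*(11/3 - I*sqrt(10))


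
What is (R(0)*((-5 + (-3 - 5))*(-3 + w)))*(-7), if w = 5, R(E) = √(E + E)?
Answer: 0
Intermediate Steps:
R(E) = √2*√E (R(E) = √(2*E) = √2*√E)
(R(0)*((-5 + (-3 - 5))*(-3 + w)))*(-7) = ((√2*√0)*((-5 + (-3 - 5))*(-3 + 5)))*(-7) = ((√2*0)*((-5 - 8)*2))*(-7) = (0*(-13*2))*(-7) = (0*(-26))*(-7) = 0*(-7) = 0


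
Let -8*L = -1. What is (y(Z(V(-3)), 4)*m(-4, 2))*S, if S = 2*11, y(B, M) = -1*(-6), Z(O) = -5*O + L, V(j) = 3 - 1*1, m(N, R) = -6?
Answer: -792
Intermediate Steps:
V(j) = 2 (V(j) = 3 - 1 = 2)
L = ⅛ (L = -⅛*(-1) = ⅛ ≈ 0.12500)
Z(O) = ⅛ - 5*O (Z(O) = -5*O + ⅛ = ⅛ - 5*O)
y(B, M) = 6
S = 22
(y(Z(V(-3)), 4)*m(-4, 2))*S = (6*(-6))*22 = -36*22 = -792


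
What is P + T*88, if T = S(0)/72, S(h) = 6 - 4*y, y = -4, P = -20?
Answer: 62/9 ≈ 6.8889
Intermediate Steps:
S(h) = 22 (S(h) = 6 - 4*(-4) = 6 + 16 = 22)
T = 11/36 (T = 22/72 = 22*(1/72) = 11/36 ≈ 0.30556)
P + T*88 = -20 + (11/36)*88 = -20 + 242/9 = 62/9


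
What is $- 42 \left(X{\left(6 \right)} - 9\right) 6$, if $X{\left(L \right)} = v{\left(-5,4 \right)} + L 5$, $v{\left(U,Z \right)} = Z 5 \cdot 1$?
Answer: $-10332$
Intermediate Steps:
$v{\left(U,Z \right)} = 5 Z$ ($v{\left(U,Z \right)} = 5 Z 1 = 5 Z$)
$X{\left(L \right)} = 20 + 5 L$ ($X{\left(L \right)} = 5 \cdot 4 + L 5 = 20 + 5 L$)
$- 42 \left(X{\left(6 \right)} - 9\right) 6 = - 42 \left(\left(20 + 5 \cdot 6\right) - 9\right) 6 = - 42 \left(\left(20 + 30\right) - 9\right) 6 = - 42 \left(50 - 9\right) 6 = \left(-42\right) 41 \cdot 6 = \left(-1722\right) 6 = -10332$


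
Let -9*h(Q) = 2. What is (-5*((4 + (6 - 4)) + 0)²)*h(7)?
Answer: 40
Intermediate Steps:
h(Q) = -2/9 (h(Q) = -⅑*2 = -2/9)
(-5*((4 + (6 - 4)) + 0)²)*h(7) = -5*((4 + (6 - 4)) + 0)²*(-2/9) = -5*((4 + 2) + 0)²*(-2/9) = -5*(6 + 0)²*(-2/9) = -5*6²*(-2/9) = -5*36*(-2/9) = -180*(-2/9) = 40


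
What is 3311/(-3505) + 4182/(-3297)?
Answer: -8524759/3851995 ≈ -2.2131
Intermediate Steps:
3311/(-3505) + 4182/(-3297) = 3311*(-1/3505) + 4182*(-1/3297) = -3311/3505 - 1394/1099 = -8524759/3851995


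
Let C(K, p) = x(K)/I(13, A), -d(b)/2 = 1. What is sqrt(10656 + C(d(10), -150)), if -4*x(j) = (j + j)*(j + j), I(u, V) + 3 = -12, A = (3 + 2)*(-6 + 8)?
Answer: 2*sqrt(599415)/15 ≈ 103.23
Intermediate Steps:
d(b) = -2 (d(b) = -2*1 = -2)
A = 10 (A = 5*2 = 10)
I(u, V) = -15 (I(u, V) = -3 - 12 = -15)
x(j) = -j**2 (x(j) = -(j + j)*(j + j)/4 = -2*j*2*j/4 = -j**2)
C(K, p) = K**2/15 (C(K, p) = -K**2/(-15) = -K**2*(-1/15) = K**2/15)
sqrt(10656 + C(d(10), -150)) = sqrt(10656 + (1/15)*(-2)**2) = sqrt(10656 + (1/15)*4) = sqrt(10656 + 4/15) = sqrt(159844/15) = 2*sqrt(599415)/15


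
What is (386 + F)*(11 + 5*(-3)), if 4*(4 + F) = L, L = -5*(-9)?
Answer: -1573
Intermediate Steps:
L = 45
F = 29/4 (F = -4 + (1/4)*45 = -4 + 45/4 = 29/4 ≈ 7.2500)
(386 + F)*(11 + 5*(-3)) = (386 + 29/4)*(11 + 5*(-3)) = 1573*(11 - 15)/4 = (1573/4)*(-4) = -1573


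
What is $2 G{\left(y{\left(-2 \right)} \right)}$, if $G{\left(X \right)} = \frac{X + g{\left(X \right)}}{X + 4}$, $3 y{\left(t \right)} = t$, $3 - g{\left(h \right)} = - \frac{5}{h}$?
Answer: $- \frac{31}{10} \approx -3.1$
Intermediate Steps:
$g{\left(h \right)} = 3 + \frac{5}{h}$ ($g{\left(h \right)} = 3 - - \frac{5}{h} = 3 + \frac{5}{h}$)
$y{\left(t \right)} = \frac{t}{3}$
$G{\left(X \right)} = \frac{3 + X + \frac{5}{X}}{4 + X}$ ($G{\left(X \right)} = \frac{X + \left(3 + \frac{5}{X}\right)}{X + 4} = \frac{3 + X + \frac{5}{X}}{4 + X}$)
$2 G{\left(y{\left(-2 \right)} \right)} = 2 \frac{5 + \left(\frac{1}{3} \left(-2\right)\right)^{2} + 3 \cdot \frac{1}{3} \left(-2\right)}{\frac{1}{3} \left(-2\right) \left(4 + \frac{1}{3} \left(-2\right)\right)} = 2 \frac{5 + \left(- \frac{2}{3}\right)^{2} + 3 \left(- \frac{2}{3}\right)}{\left(- \frac{2}{3}\right) \left(4 - \frac{2}{3}\right)} = 2 \left(- \frac{3 \left(5 + \frac{4}{9} - 2\right)}{2 \cdot \frac{10}{3}}\right) = 2 \left(\left(- \frac{3}{2}\right) \frac{3}{10} \cdot \frac{31}{9}\right) = 2 \left(- \frac{31}{20}\right) = - \frac{31}{10}$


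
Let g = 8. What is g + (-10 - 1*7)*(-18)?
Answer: 314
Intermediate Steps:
g + (-10 - 1*7)*(-18) = 8 + (-10 - 1*7)*(-18) = 8 + (-10 - 7)*(-18) = 8 - 17*(-18) = 8 + 306 = 314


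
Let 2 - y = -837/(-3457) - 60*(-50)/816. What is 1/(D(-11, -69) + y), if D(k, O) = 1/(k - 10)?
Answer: -2468298/4853185 ≈ -0.50859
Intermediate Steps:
D(k, O) = 1/(-10 + k)
y = -225507/117538 (y = 2 - (-837/(-3457) - 60*(-50)/816) = 2 - (-837*(-1/3457) + 3000*(1/816)) = 2 - (837/3457 + 125/34) = 2 - 1*460583/117538 = 2 - 460583/117538 = -225507/117538 ≈ -1.9186)
1/(D(-11, -69) + y) = 1/(1/(-10 - 11) - 225507/117538) = 1/(1/(-21) - 225507/117538) = 1/(-1/21 - 225507/117538) = 1/(-4853185/2468298) = -2468298/4853185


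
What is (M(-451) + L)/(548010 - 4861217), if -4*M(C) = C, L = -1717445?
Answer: 6869329/17252828 ≈ 0.39816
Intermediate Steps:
M(C) = -C/4
(M(-451) + L)/(548010 - 4861217) = (-¼*(-451) - 1717445)/(548010 - 4861217) = (451/4 - 1717445)/(-4313207) = -6869329/4*(-1/4313207) = 6869329/17252828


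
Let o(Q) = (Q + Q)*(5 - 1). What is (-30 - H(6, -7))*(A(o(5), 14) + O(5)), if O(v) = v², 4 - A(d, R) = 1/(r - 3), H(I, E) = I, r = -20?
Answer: -24048/23 ≈ -1045.6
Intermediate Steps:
o(Q) = 8*Q (o(Q) = (2*Q)*4 = 8*Q)
A(d, R) = 93/23 (A(d, R) = 4 - 1/(-20 - 3) = 4 - 1/(-23) = 4 - 1*(-1/23) = 4 + 1/23 = 93/23)
(-30 - H(6, -7))*(A(o(5), 14) + O(5)) = (-30 - 1*6)*(93/23 + 5²) = (-30 - 6)*(93/23 + 25) = -36*668/23 = -24048/23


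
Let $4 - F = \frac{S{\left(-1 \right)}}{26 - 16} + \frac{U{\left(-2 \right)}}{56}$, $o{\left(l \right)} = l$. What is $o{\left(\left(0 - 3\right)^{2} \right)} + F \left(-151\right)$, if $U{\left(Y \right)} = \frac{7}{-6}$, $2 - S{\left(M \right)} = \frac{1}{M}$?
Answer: $- \frac{132683}{240} \approx -552.85$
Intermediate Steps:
$S{\left(M \right)} = 2 - \frac{1}{M}$
$U{\left(Y \right)} = - \frac{7}{6}$ ($U{\left(Y \right)} = 7 \left(- \frac{1}{6}\right) = - \frac{7}{6}$)
$F = \frac{893}{240}$ ($F = 4 - \left(\frac{2 - \frac{1}{-1}}{26 - 16} - \frac{7}{6 \cdot 56}\right) = 4 - \left(\frac{2 - -1}{26 - 16} - \frac{1}{48}\right) = 4 - \left(\frac{2 + 1}{10} - \frac{1}{48}\right) = 4 - \left(3 \cdot \frac{1}{10} - \frac{1}{48}\right) = 4 - \left(\frac{3}{10} - \frac{1}{48}\right) = 4 - \frac{67}{240} = \frac{893}{240} \approx 3.7208$)
$o{\left(\left(0 - 3\right)^{2} \right)} + F \left(-151\right) = \left(0 - 3\right)^{2} + \frac{893}{240} \left(-151\right) = \left(-3\right)^{2} - \frac{134843}{240} = 9 - \frac{134843}{240} = - \frac{132683}{240}$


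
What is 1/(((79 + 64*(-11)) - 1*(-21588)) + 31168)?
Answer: 1/52131 ≈ 1.9182e-5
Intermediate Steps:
1/(((79 + 64*(-11)) - 1*(-21588)) + 31168) = 1/(((79 - 704) + 21588) + 31168) = 1/((-625 + 21588) + 31168) = 1/(20963 + 31168) = 1/52131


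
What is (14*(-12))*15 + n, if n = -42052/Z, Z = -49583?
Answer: -124907108/49583 ≈ -2519.2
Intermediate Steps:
n = 42052/49583 (n = -42052/(-49583) = -42052*(-1/49583) = 42052/49583 ≈ 0.84811)
(14*(-12))*15 + n = (14*(-12))*15 + 42052/49583 = -168*15 + 42052/49583 = -2520 + 42052/49583 = -124907108/49583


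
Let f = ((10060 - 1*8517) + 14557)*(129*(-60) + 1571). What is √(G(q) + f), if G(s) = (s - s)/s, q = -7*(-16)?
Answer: 10*I*√993209 ≈ 9966.0*I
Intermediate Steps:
q = 112
f = -99320900 (f = ((10060 - 8517) + 14557)*(-7740 + 1571) = (1543 + 14557)*(-6169) = 16100*(-6169) = -99320900)
G(s) = 0 (G(s) = 0/s = 0)
√(G(q) + f) = √(0 - 99320900) = √(-99320900) = 10*I*√993209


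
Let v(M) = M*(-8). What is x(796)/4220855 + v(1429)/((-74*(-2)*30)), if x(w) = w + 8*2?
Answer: -1206230227/468514905 ≈ -2.5746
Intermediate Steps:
x(w) = 16 + w (x(w) = w + 16 = 16 + w)
v(M) = -8*M
x(796)/4220855 + v(1429)/((-74*(-2)*30)) = (16 + 796)/4220855 + (-8*1429)/((-74*(-2)*30)) = 812*(1/4220855) - 11432/((-(-148)*30)) = 812/4220855 - 11432/((-1*(-4440))) = 812/4220855 - 11432/4440 = 812/4220855 - 11432*1/4440 = 812/4220855 - 1429/555 = -1206230227/468514905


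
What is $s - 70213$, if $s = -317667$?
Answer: $-387880$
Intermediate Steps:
$s - 70213 = -317667 - 70213 = -387880$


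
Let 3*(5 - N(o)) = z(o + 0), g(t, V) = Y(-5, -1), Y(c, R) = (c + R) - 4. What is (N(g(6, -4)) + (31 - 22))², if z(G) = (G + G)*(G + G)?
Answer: 128164/9 ≈ 14240.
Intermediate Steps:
Y(c, R) = -4 + R + c (Y(c, R) = (R + c) - 4 = -4 + R + c)
z(G) = 4*G² (z(G) = (2*G)*(2*G) = 4*G²)
g(t, V) = -10 (g(t, V) = -4 - 1 - 5 = -10)
N(o) = 5 - 4*o²/3 (N(o) = 5 - 4*(o + 0)²/3 = 5 - 4*o²/3)
(N(g(6, -4)) + (31 - 22))² = ((5 - 4/3*(-10)²) + (31 - 22))² = ((5 - 4/3*100) + 9)² = ((5 - 400/3) + 9)² = (-385/3 + 9)² = (-358/3)² = 128164/9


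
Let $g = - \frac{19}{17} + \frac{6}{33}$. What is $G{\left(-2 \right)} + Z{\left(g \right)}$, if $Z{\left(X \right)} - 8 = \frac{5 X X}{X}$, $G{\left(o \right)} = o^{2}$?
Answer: $\frac{1369}{187} \approx 7.3209$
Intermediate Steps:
$g = - \frac{175}{187}$ ($g = \left(-19\right) \frac{1}{17} + 6 \cdot \frac{1}{33} = - \frac{19}{17} + \frac{2}{11} = - \frac{175}{187} \approx -0.93583$)
$Z{\left(X \right)} = 8 + 5 X$ ($Z{\left(X \right)} = 8 + \frac{5 X X}{X} = 8 + \frac{5 X^{2}}{X} = 8 + 5 X$)
$G{\left(-2 \right)} + Z{\left(g \right)} = \left(-2\right)^{2} + \left(8 + 5 \left(- \frac{175}{187}\right)\right) = 4 + \left(8 - \frac{875}{187}\right) = 4 + \frac{621}{187} = \frac{1369}{187}$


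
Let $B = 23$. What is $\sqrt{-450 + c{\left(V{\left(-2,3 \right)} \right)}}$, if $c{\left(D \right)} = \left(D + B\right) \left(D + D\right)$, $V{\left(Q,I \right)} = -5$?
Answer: $3 i \sqrt{70} \approx 25.1 i$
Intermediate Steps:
$c{\left(D \right)} = 2 D \left(23 + D\right)$ ($c{\left(D \right)} = \left(D + 23\right) \left(D + D\right) = \left(23 + D\right) 2 D = 2 D \left(23 + D\right)$)
$\sqrt{-450 + c{\left(V{\left(-2,3 \right)} \right)}} = \sqrt{-450 + 2 \left(-5\right) \left(23 - 5\right)} = \sqrt{-450 + 2 \left(-5\right) 18} = \sqrt{-450 - 180} = \sqrt{-630} = 3 i \sqrt{70}$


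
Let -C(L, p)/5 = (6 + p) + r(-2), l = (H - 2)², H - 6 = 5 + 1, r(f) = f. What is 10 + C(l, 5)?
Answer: -35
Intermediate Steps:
H = 12 (H = 6 + (5 + 1) = 6 + 6 = 12)
l = 100 (l = (12 - 2)² = 10² = 100)
C(L, p) = -20 - 5*p (C(L, p) = -5*((6 + p) - 2) = -5*(4 + p) = -20 - 5*p)
10 + C(l, 5) = 10 + (-20 - 5*5) = 10 + (-20 - 25) = 10 - 45 = -35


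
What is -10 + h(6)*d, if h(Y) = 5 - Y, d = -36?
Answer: 26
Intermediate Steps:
-10 + h(6)*d = -10 + (5 - 1*6)*(-36) = -10 + (5 - 6)*(-36) = -10 - 1*(-36) = -10 + 36 = 26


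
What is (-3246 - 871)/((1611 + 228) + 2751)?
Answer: -4117/4590 ≈ -0.89695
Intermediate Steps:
(-3246 - 871)/((1611 + 228) + 2751) = -4117/(1839 + 2751) = -4117/4590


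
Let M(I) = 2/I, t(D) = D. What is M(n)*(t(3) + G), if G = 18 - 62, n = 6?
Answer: -41/3 ≈ -13.667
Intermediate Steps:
G = -44
M(n)*(t(3) + G) = (2/6)*(3 - 44) = (2*(⅙))*(-41) = (⅓)*(-41) = -41/3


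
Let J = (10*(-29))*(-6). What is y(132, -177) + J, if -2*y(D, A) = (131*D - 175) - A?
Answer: -6907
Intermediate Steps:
y(D, A) = 175/2 + A/2 - 131*D/2 (y(D, A) = -((131*D - 175) - A)/2 = -((-175 + 131*D) - A)/2 = -(-175 - A + 131*D)/2 = 175/2 + A/2 - 131*D/2)
J = 1740 (J = -290*(-6) = 1740)
y(132, -177) + J = (175/2 + (½)*(-177) - 131/2*132) + 1740 = (175/2 - 177/2 - 8646) + 1740 = -8647 + 1740 = -6907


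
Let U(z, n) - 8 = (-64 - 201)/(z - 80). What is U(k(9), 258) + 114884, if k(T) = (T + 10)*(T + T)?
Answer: 30101439/262 ≈ 1.1489e+5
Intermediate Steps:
k(T) = 2*T*(10 + T) (k(T) = (10 + T)*(2*T) = 2*T*(10 + T))
U(z, n) = 8 - 265/(-80 + z) (U(z, n) = 8 + (-64 - 201)/(z - 80) = 8 - 265/(-80 + z))
U(k(9), 258) + 114884 = (-905 + 8*(2*9*(10 + 9)))/(-80 + 2*9*(10 + 9)) + 114884 = (-905 + 8*(2*9*19))/(-80 + 2*9*19) + 114884 = (-905 + 8*342)/(-80 + 342) + 114884 = (-905 + 2736)/262 + 114884 = (1/262)*1831 + 114884 = 1831/262 + 114884 = 30101439/262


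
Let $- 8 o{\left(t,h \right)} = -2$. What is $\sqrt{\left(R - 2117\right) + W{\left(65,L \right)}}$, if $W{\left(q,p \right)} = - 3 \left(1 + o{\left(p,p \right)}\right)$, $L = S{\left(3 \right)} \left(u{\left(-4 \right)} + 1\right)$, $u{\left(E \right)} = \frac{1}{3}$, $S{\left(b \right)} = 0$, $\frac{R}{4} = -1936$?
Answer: $\frac{i \sqrt{39459}}{2} \approx 99.321 i$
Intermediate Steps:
$R = -7744$ ($R = 4 \left(-1936\right) = -7744$)
$o{\left(t,h \right)} = \frac{1}{4}$ ($o{\left(t,h \right)} = \left(- \frac{1}{8}\right) \left(-2\right) = \frac{1}{4}$)
$u{\left(E \right)} = \frac{1}{3}$
$L = 0$ ($L = 0 \left(\frac{1}{3} + 1\right) = 0 \cdot \frac{4}{3} = 0$)
$W{\left(q,p \right)} = - \frac{15}{4}$ ($W{\left(q,p \right)} = - 3 \left(1 + \frac{1}{4}\right) = \left(-3\right) \frac{5}{4} = - \frac{15}{4}$)
$\sqrt{\left(R - 2117\right) + W{\left(65,L \right)}} = \sqrt{\left(-7744 - 2117\right) - \frac{15}{4}} = \sqrt{-9861 - \frac{15}{4}} = \sqrt{- \frac{39459}{4}} = \frac{i \sqrt{39459}}{2}$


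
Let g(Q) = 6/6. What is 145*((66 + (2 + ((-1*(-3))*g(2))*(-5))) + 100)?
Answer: 22185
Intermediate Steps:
g(Q) = 1 (g(Q) = 6*(⅙) = 1)
145*((66 + (2 + ((-1*(-3))*g(2))*(-5))) + 100) = 145*((66 + (2 + (-1*(-3)*1)*(-5))) + 100) = 145*((66 + (2 + (3*1)*(-5))) + 100) = 145*((66 + (2 + 3*(-5))) + 100) = 145*((66 + (2 - 15)) + 100) = 145*((66 - 13) + 100) = 145*(53 + 100) = 145*153 = 22185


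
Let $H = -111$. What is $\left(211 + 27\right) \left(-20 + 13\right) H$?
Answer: $184926$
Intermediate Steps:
$\left(211 + 27\right) \left(-20 + 13\right) H = \left(211 + 27\right) \left(-20 + 13\right) \left(-111\right) = 238 \left(-7\right) \left(-111\right) = \left(-1666\right) \left(-111\right) = 184926$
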